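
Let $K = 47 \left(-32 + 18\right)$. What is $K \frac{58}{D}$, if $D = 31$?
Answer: $- \frac{38164}{31} \approx -1231.1$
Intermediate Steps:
$K = -658$ ($K = 47 \left(-14\right) = -658$)
$K \frac{58}{D} = - 658 \cdot \frac{58}{31} = - 658 \cdot 58 \cdot \frac{1}{31} = \left(-658\right) \frac{58}{31} = - \frac{38164}{31}$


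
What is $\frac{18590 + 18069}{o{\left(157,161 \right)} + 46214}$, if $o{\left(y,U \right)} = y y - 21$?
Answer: $\frac{36659}{70842} \approx 0.51748$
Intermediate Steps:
$o{\left(y,U \right)} = -21 + y^{2}$ ($o{\left(y,U \right)} = y^{2} - 21 = -21 + y^{2}$)
$\frac{18590 + 18069}{o{\left(157,161 \right)} + 46214} = \frac{18590 + 18069}{\left(-21 + 157^{2}\right) + 46214} = \frac{36659}{\left(-21 + 24649\right) + 46214} = \frac{36659}{24628 + 46214} = \frac{36659}{70842}$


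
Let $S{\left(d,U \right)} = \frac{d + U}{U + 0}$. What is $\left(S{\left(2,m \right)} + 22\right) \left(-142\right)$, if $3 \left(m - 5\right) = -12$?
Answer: $-3550$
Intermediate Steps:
$m = 1$ ($m = 5 + \frac{1}{3} \left(-12\right) = 5 - 4 = 1$)
$S{\left(d,U \right)} = \frac{U + d}{U}$
$\left(S{\left(2,m \right)} + 22\right) \left(-142\right) = \left(\frac{1 + 2}{1} + 22\right) \left(-142\right) = \left(1 \cdot 3 + 22\right) \left(-142\right) = \left(3 + 22\right) \left(-142\right) = 25 \left(-142\right) = -3550$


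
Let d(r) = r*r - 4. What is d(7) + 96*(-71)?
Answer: -6771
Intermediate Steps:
d(r) = -4 + r**2 (d(r) = r**2 - 4 = -4 + r**2)
d(7) + 96*(-71) = (-4 + 7**2) + 96*(-71) = (-4 + 49) - 6816 = 45 - 6816 = -6771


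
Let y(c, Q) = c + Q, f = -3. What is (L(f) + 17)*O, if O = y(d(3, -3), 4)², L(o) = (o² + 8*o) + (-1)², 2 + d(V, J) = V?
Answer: 75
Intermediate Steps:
d(V, J) = -2 + V
y(c, Q) = Q + c
L(o) = 1 + o² + 8*o (L(o) = (o² + 8*o) + 1 = 1 + o² + 8*o)
O = 25 (O = (4 + (-2 + 3))² = (4 + 1)² = 5² = 25)
(L(f) + 17)*O = ((1 + (-3)² + 8*(-3)) + 17)*25 = ((1 + 9 - 24) + 17)*25 = (-14 + 17)*25 = 3*25 = 75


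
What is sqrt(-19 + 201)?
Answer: sqrt(182) ≈ 13.491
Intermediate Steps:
sqrt(-19 + 201) = sqrt(182)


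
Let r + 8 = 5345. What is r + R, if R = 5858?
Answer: 11195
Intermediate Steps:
r = 5337 (r = -8 + 5345 = 5337)
r + R = 5337 + 5858 = 11195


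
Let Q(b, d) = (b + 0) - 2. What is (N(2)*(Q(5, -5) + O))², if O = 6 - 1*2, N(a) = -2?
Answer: 196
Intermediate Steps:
Q(b, d) = -2 + b (Q(b, d) = b - 2 = -2 + b)
O = 4 (O = 6 - 2 = 4)
(N(2)*(Q(5, -5) + O))² = (-2*((-2 + 5) + 4))² = (-2*(3 + 4))² = (-2*7)² = (-14)² = 196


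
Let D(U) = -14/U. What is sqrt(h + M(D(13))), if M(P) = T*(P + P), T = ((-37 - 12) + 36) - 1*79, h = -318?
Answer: I*sqrt(20254)/13 ≈ 10.947*I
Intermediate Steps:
T = -92 (T = (-49 + 36) - 79 = -13 - 79 = -92)
M(P) = -184*P (M(P) = -92*(P + P) = -184*P)
sqrt(h + M(D(13))) = sqrt(-318 - (-2576)/13) = sqrt(-318 - 184*(-14/13)) = sqrt(-318 + 2576/13) = sqrt(-1558/13) = I*sqrt(20254)/13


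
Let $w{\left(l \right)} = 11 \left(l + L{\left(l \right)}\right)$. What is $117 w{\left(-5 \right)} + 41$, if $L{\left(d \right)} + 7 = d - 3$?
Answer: $-25699$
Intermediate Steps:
$L{\left(d \right)} = -10 + d$ ($L{\left(d \right)} = -7 + \left(d - 3\right) = -7 + \left(-3 + d\right) = -10 + d$)
$w{\left(l \right)} = -110 + 22 l$ ($w{\left(l \right)} = 11 \left(l + \left(-10 + l\right)\right) = 11 \left(-10 + 2 l\right) = -110 + 22 l$)
$117 w{\left(-5 \right)} + 41 = 117 \left(-110 + 22 \left(-5\right)\right) + 41 = 117 \left(-110 - 110\right) + 41 = 117 \left(-220\right) + 41 = -25740 + 41 = -25699$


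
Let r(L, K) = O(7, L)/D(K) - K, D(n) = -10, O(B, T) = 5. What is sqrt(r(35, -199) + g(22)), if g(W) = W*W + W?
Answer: sqrt(2818)/2 ≈ 26.542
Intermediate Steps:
g(W) = W + W**2 (g(W) = W**2 + W = W + W**2)
r(L, K) = -1/2 - K (r(L, K) = 5/(-10) - K = 5*(-1/10) - K = -1/2 - K)
sqrt(r(35, -199) + g(22)) = sqrt((-1/2 - 1*(-199)) + 22*(1 + 22)) = sqrt((-1/2 + 199) + 22*23) = sqrt(397/2 + 506) = sqrt(1409/2) = sqrt(2818)/2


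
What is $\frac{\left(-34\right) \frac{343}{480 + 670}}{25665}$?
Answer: $- \frac{5831}{14757375} \approx -0.00039512$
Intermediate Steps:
$\frac{\left(-34\right) \frac{343}{480 + 670}}{25665} = - 34 \cdot \frac{343}{1150} \cdot \frac{1}{25665} = - 34 \cdot 343 \cdot \frac{1}{1150} \cdot \frac{1}{25665} = \left(-34\right) \frac{343}{1150} \cdot \frac{1}{25665} = \left(- \frac{5831}{575}\right) \frac{1}{25665} = - \frac{5831}{14757375}$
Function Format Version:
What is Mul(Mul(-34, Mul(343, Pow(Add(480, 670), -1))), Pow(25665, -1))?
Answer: Rational(-5831, 14757375) ≈ -0.00039512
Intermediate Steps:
Mul(Mul(-34, Mul(343, Pow(Add(480, 670), -1))), Pow(25665, -1)) = Mul(Mul(-34, Mul(343, Pow(1150, -1))), Rational(1, 25665)) = Mul(Mul(-34, Mul(343, Rational(1, 1150))), Rational(1, 25665)) = Mul(Mul(-34, Rational(343, 1150)), Rational(1, 25665)) = Mul(Rational(-5831, 575), Rational(1, 25665)) = Rational(-5831, 14757375)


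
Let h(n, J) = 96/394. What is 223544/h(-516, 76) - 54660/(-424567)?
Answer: 2337144437117/2547402 ≈ 9.1746e+5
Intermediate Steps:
h(n, J) = 48/197 (h(n, J) = 96*(1/394) = 48/197)
223544/h(-516, 76) - 54660/(-424567) = 223544/(48/197) - 54660/(-424567) = 223544*(197/48) - 54660*(-1/424567) = 5504771/6 + 54660/424567 = 2337144437117/2547402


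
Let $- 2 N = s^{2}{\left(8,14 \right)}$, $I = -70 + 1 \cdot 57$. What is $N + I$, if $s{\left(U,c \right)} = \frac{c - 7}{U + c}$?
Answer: $- \frac{12633}{968} \approx -13.051$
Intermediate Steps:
$s{\left(U,c \right)} = \frac{-7 + c}{U + c}$ ($s{\left(U,c \right)} = \frac{c - 7}{U + c} = \frac{-7 + c}{U + c}$)
$I = -13$ ($I = -70 + 57 = -13$)
$N = - \frac{49}{968}$ ($N = - \frac{\left(\frac{-7 + 14}{8 + 14}\right)^{2}}{2} = - \frac{\left(\frac{1}{22} \cdot 7\right)^{2}}{2} = - \frac{\left(\frac{7}{22}\right)^{2}}{2} = \left(- \frac{1}{2}\right) \frac{49}{484} = - \frac{49}{968} \approx -0.05062$)
$N + I = - \frac{49}{968} - 13 = - \frac{12633}{968}$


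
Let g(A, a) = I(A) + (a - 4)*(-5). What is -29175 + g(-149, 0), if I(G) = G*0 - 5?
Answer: -29160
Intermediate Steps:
I(G) = -5 (I(G) = 0 - 5 = -5)
g(A, a) = 15 - 5*a (g(A, a) = -5 + (a - 4)*(-5) = -5 + (-4 + a)*(-5) = -5 + (20 - 5*a) = 15 - 5*a)
-29175 + g(-149, 0) = -29175 + (15 - 5*0) = -29175 + (15 + 0) = -29175 + 15 = -29160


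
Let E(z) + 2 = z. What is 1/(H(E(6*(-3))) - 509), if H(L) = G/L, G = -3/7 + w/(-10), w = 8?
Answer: -700/356257 ≈ -0.0019649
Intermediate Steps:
G = -43/35 (G = -3/7 + 8/(-10) = -3*⅐ + 8*(-⅒) = -3/7 - ⅘ = -43/35 ≈ -1.2286)
E(z) = -2 + z
H(L) = -43/(35*L)
1/(H(E(6*(-3))) - 509) = 1/(-43/(35*(-2 + 6*(-3))) - 509) = 1/(-43/(35*(-2 - 18)) - 509) = 1/(-43/35/(-20) - 509) = 1/(-43/35*(-1/20) - 509) = 1/(43/700 - 509) = 1/(-356257/700) = -700/356257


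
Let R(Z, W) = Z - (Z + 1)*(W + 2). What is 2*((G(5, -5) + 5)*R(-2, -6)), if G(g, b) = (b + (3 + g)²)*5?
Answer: -3600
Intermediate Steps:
G(g, b) = 5*b + 5*(3 + g)²
R(Z, W) = Z - (1 + Z)*(2 + W)
2*((G(5, -5) + 5)*R(-2, -6)) = 2*(((5*(-5) + 5*(3 + 5)²) + 5)*(-2 - 1*(-6) - 1*(-2) - 1*(-6)*(-2))) = 2*(((-25 + 5*8²) + 5)*(-2 + 6 + 2 - 12)) = 2*(((-25 + 5*64) + 5)*(-6)) = 2*(((-25 + 320) + 5)*(-6)) = 2*((295 + 5)*(-6)) = 2*(300*(-6)) = 2*(-1800) = -3600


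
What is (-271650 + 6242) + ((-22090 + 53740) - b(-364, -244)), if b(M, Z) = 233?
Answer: -233991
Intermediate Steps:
(-271650 + 6242) + ((-22090 + 53740) - b(-364, -244)) = (-271650 + 6242) + ((-22090 + 53740) - 1*233) = -265408 + (31650 - 233) = -265408 + 31417 = -233991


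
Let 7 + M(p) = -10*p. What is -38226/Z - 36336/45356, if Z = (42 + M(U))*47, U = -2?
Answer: -456926754/29311315 ≈ -15.589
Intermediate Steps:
M(p) = -7 - 10*p
Z = 2585 (Z = (42 + (-7 - 10*(-2)))*47 = (42 + (-7 + 20))*47 = (42 + 13)*47 = 55*47 = 2585)
-38226/Z - 36336/45356 = -38226/2585 - 36336/45356 = -38226*1/2585 - 36336*1/45356 = -38226/2585 - 9084/11339 = -456926754/29311315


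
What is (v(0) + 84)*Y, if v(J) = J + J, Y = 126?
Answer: 10584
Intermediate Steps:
v(J) = 2*J
(v(0) + 84)*Y = (2*0 + 84)*126 = (0 + 84)*126 = 84*126 = 10584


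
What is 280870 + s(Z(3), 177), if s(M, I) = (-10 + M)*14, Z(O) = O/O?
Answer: 280744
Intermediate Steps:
Z(O) = 1
s(M, I) = -140 + 14*M
280870 + s(Z(3), 177) = 280870 + (-140 + 14*1) = 280870 + (-140 + 14) = 280870 - 126 = 280744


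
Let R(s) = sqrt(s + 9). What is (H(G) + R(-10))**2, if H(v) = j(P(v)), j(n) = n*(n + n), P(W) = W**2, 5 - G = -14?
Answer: (260642 + I)**2 ≈ 6.7934e+10 + 5.0e+5*I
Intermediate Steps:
G = 19 (G = 5 - 1*(-14) = 5 + 14 = 19)
R(s) = sqrt(9 + s)
j(n) = 2*n**2 (j(n) = n*(2*n) = 2*n**2)
H(v) = 2*v**4 (H(v) = 2*(v**2)**2 = 2*v**4)
(H(G) + R(-10))**2 = (2*19**4 + sqrt(9 - 10))**2 = (2*130321 + sqrt(-1))**2 = (260642 + I)**2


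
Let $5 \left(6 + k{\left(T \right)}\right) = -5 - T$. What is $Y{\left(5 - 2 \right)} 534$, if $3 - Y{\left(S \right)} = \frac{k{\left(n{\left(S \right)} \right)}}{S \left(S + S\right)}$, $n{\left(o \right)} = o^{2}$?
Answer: $\frac{27946}{15} \approx 1863.1$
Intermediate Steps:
$k{\left(T \right)} = -7 - \frac{T}{5}$ ($k{\left(T \right)} = -6 + \frac{-5 - T}{5} = -6 - \left(1 + \frac{T}{5}\right) = -7 - \frac{T}{5}$)
$Y{\left(S \right)} = 3 - \frac{-7 - \frac{S^{2}}{5}}{2 S^{2}}$ ($Y{\left(S \right)} = 3 - \frac{-7 - \frac{S^{2}}{5}}{S \left(S + S\right)} = 3 - \frac{-7 - \frac{S^{2}}{5}}{S 2 S} = 3 - \frac{-7 - \frac{S^{2}}{5}}{2 S^{2}}$)
$Y{\left(5 - 2 \right)} 534 = \left(\frac{31}{10} + \frac{7}{2 \left(5 - 2\right)^{2}}\right) 534 = \left(\frac{31}{10} + \frac{7}{2 \cdot 9}\right) 534 = \left(\frac{31}{10} + \frac{7}{2} \cdot \frac{1}{9}\right) 534 = \left(\frac{31}{10} + \frac{7}{18}\right) 534 = \frac{157}{45} \cdot 534 = \frac{27946}{15}$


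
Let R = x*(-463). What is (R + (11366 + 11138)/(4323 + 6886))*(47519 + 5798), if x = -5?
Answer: 125883080133/1019 ≈ 1.2354e+8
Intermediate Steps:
R = 2315 (R = -5*(-463) = 2315)
(R + (11366 + 11138)/(4323 + 6886))*(47519 + 5798) = (2315 + (11366 + 11138)/(4323 + 6886))*(47519 + 5798) = (2315 + 22504/11209)*53317 = (25971339/11209)*53317 = 125883080133/1019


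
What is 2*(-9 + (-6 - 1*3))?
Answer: -36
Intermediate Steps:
2*(-9 + (-6 - 1*3)) = 2*(-9 + (-6 - 3)) = 2*(-9 - 9) = 2*(-18) = -36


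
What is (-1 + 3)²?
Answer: 4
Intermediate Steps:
(-1 + 3)² = 2² = 4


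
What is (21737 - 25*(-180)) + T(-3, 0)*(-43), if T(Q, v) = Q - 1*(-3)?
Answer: 26237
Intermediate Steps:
T(Q, v) = 3 + Q (T(Q, v) = Q + 3 = 3 + Q)
(21737 - 25*(-180)) + T(-3, 0)*(-43) = (21737 - 25*(-180)) + (3 - 3)*(-43) = (21737 + 4500) + 0*(-43) = 26237 + 0 = 26237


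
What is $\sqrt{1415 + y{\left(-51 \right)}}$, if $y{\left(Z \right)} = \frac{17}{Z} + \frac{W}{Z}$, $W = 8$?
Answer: $\frac{2 \sqrt{919785}}{51} \approx 37.61$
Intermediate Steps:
$y{\left(Z \right)} = \frac{25}{Z}$ ($y{\left(Z \right)} = \frac{17}{Z} + \frac{8}{Z} = \frac{25}{Z}$)
$\sqrt{1415 + y{\left(-51 \right)}} = \sqrt{1415 + \frac{25}{-51}} = \sqrt{1415 + 25 \left(- \frac{1}{51}\right)} = \sqrt{1415 - \frac{25}{51}} = \sqrt{\frac{72140}{51}} = \frac{2 \sqrt{919785}}{51}$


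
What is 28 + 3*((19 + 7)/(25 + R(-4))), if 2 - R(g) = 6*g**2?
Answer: 618/23 ≈ 26.870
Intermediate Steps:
R(g) = 2 - 6*g**2
28 + 3*((19 + 7)/(25 + R(-4))) = 28 + 3*((19 + 7)/(25 + (2 - 6*(-4)**2))) = 28 + 3*(26/(25 + (2 - 6*16))) = 28 + 3*(26/(25 + (2 - 96))) = 28 + 3*(26/(25 - 94)) = 28 + 3*(26/(-69)) = 28 + 3*(26*(-1/69)) = 28 + 3*(-26/69) = 28 - 26/23 = 618/23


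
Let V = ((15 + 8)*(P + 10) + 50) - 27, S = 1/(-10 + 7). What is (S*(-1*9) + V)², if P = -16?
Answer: 12544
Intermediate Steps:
S = -⅓ (S = 1/(-3) = -⅓ ≈ -0.33333)
V = -115 (V = ((15 + 8)*(-16 + 10) + 50) - 27 = (23*(-6) + 50) - 27 = (-138 + 50) - 27 = -88 - 27 = -115)
(S*(-1*9) + V)² = (-(-1)*9/3 - 115)² = (-⅓*(-9) - 115)² = (3 - 115)² = (-112)² = 12544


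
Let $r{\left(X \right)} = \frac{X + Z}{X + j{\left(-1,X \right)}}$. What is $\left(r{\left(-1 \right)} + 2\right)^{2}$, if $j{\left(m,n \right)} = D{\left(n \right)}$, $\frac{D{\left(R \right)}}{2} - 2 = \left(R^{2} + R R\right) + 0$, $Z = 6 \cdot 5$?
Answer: $\frac{1849}{49} \approx 37.735$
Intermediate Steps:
$Z = 30$
$D{\left(R \right)} = 4 + 4 R^{2}$ ($D{\left(R \right)} = 4 + 2 \left(\left(R^{2} + R R\right) + 0\right) = 4 + 2 \left(\left(R^{2} + R^{2}\right) + 0\right) = 4 + 2 \left(2 R^{2} + 0\right) = 4 + 2 \cdot 2 R^{2} = 4 + 4 R^{2}$)
$j{\left(m,n \right)} = 4 + 4 n^{2}$
$r{\left(X \right)} = \frac{30 + X}{4 + X + 4 X^{2}}$ ($r{\left(X \right)} = \frac{X + 30}{X + \left(4 + 4 X^{2}\right)} = \frac{30 + X}{4 + X + 4 X^{2}}$)
$\left(r{\left(-1 \right)} + 2\right)^{2} = \left(\frac{30 - 1}{4 - 1 + 4 \left(-1\right)^{2}} + 2\right)^{2} = \left(\frac{1}{4 - 1 + 4 \cdot 1} \cdot 29 + 2\right)^{2} = \left(\frac{1}{4 - 1 + 4} \cdot 29 + 2\right)^{2} = \left(\frac{1}{7} \cdot 29 + 2\right)^{2} = \left(\frac{29}{7} + 2\right)^{2} = \left(\frac{43}{7}\right)^{2} = \frac{1849}{49}$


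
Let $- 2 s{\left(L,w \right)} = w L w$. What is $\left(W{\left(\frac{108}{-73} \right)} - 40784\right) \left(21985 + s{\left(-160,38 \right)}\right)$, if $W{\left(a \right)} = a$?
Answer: $- \frac{409399136700}{73} \approx -5.6082 \cdot 10^{9}$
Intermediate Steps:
$s{\left(L,w \right)} = - \frac{L w^{2}}{2}$ ($s{\left(L,w \right)} = - \frac{w L w}{2} = - \frac{L w w}{2} = - \frac{L w^{2}}{2}$)
$\left(W{\left(\frac{108}{-73} \right)} - 40784\right) \left(21985 + s{\left(-160,38 \right)}\right) = \left(\frac{108}{-73} - 40784\right) \left(21985 - - 80 \cdot 38^{2}\right) = \left(108 \left(- \frac{1}{73}\right) - 40784\right) \left(21985 - \left(-80\right) 1444\right) = \left(- \frac{108}{73} - 40784\right) \left(21985 + 115520\right) = \left(- \frac{2977340}{73}\right) 137505 = - \frac{409399136700}{73}$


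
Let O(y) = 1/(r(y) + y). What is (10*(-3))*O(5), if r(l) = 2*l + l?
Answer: -3/2 ≈ -1.5000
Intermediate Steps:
r(l) = 3*l
O(y) = 1/(4*y) (O(y) = 1/(3*y + y) = 1/(4*y))
(10*(-3))*O(5) = (10*(-3))*((1/4)/5) = -15/(2*5) = -30*1/20 = -3/2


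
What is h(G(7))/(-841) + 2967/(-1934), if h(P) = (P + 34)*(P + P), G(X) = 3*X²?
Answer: -105411123/1626494 ≈ -64.809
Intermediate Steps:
h(P) = 2*P*(34 + P) (h(P) = (34 + P)*(2*P) = 2*P*(34 + P))
h(G(7))/(-841) + 2967/(-1934) = (2*(3*7²)*(34 + 3*7²))/(-841) + 2967/(-1934) = (2*(3*49)*(34 + 3*49))*(-1/841) + 2967*(-1/1934) = (2*147*(34 + 147))*(-1/841) - 2967/1934 = (2*147*181)*(-1/841) - 2967/1934 = 53214*(-1/841) - 2967/1934 = -53214/841 - 2967/1934 = -105411123/1626494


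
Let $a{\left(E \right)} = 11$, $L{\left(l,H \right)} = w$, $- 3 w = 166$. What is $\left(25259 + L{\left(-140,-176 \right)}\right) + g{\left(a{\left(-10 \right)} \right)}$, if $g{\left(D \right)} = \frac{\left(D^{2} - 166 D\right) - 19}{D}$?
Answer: $\frac{826549}{33} \approx 25047.0$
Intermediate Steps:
$w = - \frac{166}{3}$ ($w = \left(- \frac{1}{3}\right) 166 = - \frac{166}{3} \approx -55.333$)
$L{\left(l,H \right)} = - \frac{166}{3}$
$g{\left(D \right)} = \frac{-19 + D^{2} - 166 D}{D}$
$\left(25259 + L{\left(-140,-176 \right)}\right) + g{\left(a{\left(-10 \right)} \right)} = \left(25259 - \frac{166}{3}\right) - \left(155 + \frac{19}{11}\right) = \frac{75611}{3} - \frac{1724}{11} = \frac{826549}{33}$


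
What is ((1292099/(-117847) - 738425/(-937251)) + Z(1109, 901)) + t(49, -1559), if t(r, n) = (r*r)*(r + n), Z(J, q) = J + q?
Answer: -400224738086138374/110452218597 ≈ -3.6235e+6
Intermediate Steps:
t(r, n) = r²*(n + r)
((1292099/(-117847) - 738425/(-937251)) + Z(1109, 901)) + t(49, -1559) = ((1292099/(-117847) - 738425/(-937251)) + (1109 + 901)) + 49²*(-1559 + 49) = ((1292099*(-1/117847) - 738425*(-1/937251)) + 2010) + 2401*(-1510) = ((-1292099/117847 + 738425/937251) + 2010) - 3625510 = (-1123999908874/110452218597 + 2010) - 3625510 = 220884959471096/110452218597 - 3625510 = -400224738086138374/110452218597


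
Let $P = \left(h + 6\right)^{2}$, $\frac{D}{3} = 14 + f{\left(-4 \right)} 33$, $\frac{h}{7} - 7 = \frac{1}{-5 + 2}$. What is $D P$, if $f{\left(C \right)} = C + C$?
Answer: $- \frac{6241000}{3} \approx -2.0803 \cdot 10^{6}$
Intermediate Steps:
$f{\left(C \right)} = 2 C$
$h = \frac{140}{3}$ ($h = 49 + \frac{7}{-5 + 2} = 49 + \frac{7}{-3} = 49 + 7 \left(- \frac{1}{3}\right) = 49 - \frac{7}{3} = \frac{140}{3} \approx 46.667$)
$D = -750$ ($D = 3 \left(14 + 2 \left(-4\right) 33\right) = 3 \left(14 - 264\right) = 3 \left(-250\right) = -750$)
$P = \frac{24964}{9}$ ($P = \left(\frac{140}{3} + 6\right)^{2} = \left(\frac{158}{3}\right)^{2} = \frac{24964}{9} \approx 2773.8$)
$D P = \left(-750\right) \frac{24964}{9} = - \frac{6241000}{3}$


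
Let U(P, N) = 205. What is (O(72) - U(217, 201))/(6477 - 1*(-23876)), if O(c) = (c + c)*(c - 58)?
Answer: 1811/30353 ≈ 0.059665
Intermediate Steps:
O(c) = 2*c*(-58 + c) (O(c) = (2*c)*(-58 + c) = 2*c*(-58 + c))
(O(72) - U(217, 201))/(6477 - 1*(-23876)) = (2*72*(-58 + 72) - 1*205)/(6477 - 1*(-23876)) = (2*72*14 - 205)/(6477 + 23876) = (2016 - 205)/30353 = 1811*(1/30353) = 1811/30353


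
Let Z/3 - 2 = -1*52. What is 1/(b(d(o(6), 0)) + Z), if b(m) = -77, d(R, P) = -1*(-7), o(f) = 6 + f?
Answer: -1/227 ≈ -0.0044053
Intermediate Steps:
d(R, P) = 7
Z = -150 (Z = 6 + 3*(-1*52) = 6 + 3*(-52) = 6 - 156 = -150)
1/(b(d(o(6), 0)) + Z) = 1/(-77 - 150) = 1/(-227) = -1/227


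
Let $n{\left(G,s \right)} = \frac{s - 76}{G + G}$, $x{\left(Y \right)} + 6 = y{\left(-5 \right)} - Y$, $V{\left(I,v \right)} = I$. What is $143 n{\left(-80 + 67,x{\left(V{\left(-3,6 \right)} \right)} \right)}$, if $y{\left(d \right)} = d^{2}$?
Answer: $297$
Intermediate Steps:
$x{\left(Y \right)} = 19 - Y$ ($x{\left(Y \right)} = -6 - \left(-25 + Y\right) = 19 - Y$)
$n{\left(G,s \right)} = \frac{-76 + s}{2 G}$
$143 n{\left(-80 + 67,x{\left(V{\left(-3,6 \right)} \right)} \right)} = 143 \frac{-76 + \left(19 - -3\right)}{2 \left(-80 + 67\right)} = 143 \frac{-76 + \left(19 + 3\right)}{2 \left(-13\right)} = 143 \cdot \frac{1}{2} \left(- \frac{1}{13}\right) \left(-76 + 22\right) = 143 \cdot \frac{1}{2} \left(- \frac{1}{13}\right) \left(-54\right) = 143 \cdot \frac{27}{13} = 297$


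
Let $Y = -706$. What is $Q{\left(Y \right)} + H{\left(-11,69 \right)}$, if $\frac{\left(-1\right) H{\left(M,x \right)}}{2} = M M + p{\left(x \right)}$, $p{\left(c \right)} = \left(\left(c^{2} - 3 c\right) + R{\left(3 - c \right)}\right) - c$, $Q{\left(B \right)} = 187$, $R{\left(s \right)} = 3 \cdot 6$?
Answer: $-9061$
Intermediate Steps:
$R{\left(s \right)} = 18$
$p{\left(c \right)} = 18 + c^{2} - 4 c$ ($p{\left(c \right)} = \left(\left(c^{2} - 3 c\right) + 18\right) - c = \left(18 + c^{2} - 3 c\right) - c = 18 + c^{2} - 4 c$)
$H{\left(M,x \right)} = -36 - 2 M^{2} - 2 x^{2} + 8 x$ ($H{\left(M,x \right)} = - 2 \left(M M + \left(18 + x^{2} - 4 x\right)\right) = - 2 \left(M^{2} + \left(18 + x^{2} - 4 x\right)\right) = - 2 \left(18 + M^{2} + x^{2} - 4 x\right) = -36 - 2 M^{2} - 2 x^{2} + 8 x$)
$Q{\left(Y \right)} + H{\left(-11,69 \right)} = 187 - \left(-516 + 242 + 9522\right) = 187 - 9248 = -9061$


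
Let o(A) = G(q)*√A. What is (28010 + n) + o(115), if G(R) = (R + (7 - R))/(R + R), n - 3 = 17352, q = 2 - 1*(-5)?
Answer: 45365 + √115/2 ≈ 45370.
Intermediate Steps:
q = 7 (q = 2 + 5 = 7)
n = 17355 (n = 3 + 17352 = 17355)
G(R) = 7/(2*R) (G(R) = 7/((2*R)) = 7*(1/(2*R)) = 7/(2*R))
o(A) = √A/2 (o(A) = ((7/2)/7)*√A = ((7/2)*(⅐))*√A = √A/2)
(28010 + n) + o(115) = (28010 + 17355) + √115/2 = 45365 + √115/2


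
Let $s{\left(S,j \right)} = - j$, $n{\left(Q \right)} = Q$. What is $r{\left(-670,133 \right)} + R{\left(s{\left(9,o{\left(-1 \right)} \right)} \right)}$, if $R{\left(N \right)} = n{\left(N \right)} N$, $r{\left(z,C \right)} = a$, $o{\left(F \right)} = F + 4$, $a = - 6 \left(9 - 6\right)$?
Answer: $-9$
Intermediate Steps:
$a = -18$ ($a = \left(-6\right) 3 = -18$)
$o{\left(F \right)} = 4 + F$
$r{\left(z,C \right)} = -18$
$R{\left(N \right)} = N^{2}$ ($R{\left(N \right)} = N N = N^{2}$)
$r{\left(-670,133 \right)} + R{\left(s{\left(9,o{\left(-1 \right)} \right)} \right)} = -18 + \left(- (4 - 1)\right)^{2} = -18 + \left(\left(-1\right) 3\right)^{2} = -18 + \left(-3\right)^{2} = -18 + 9 = -9$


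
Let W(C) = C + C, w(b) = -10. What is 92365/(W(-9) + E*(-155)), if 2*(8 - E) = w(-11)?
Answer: -92365/2033 ≈ -45.433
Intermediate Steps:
W(C) = 2*C
E = 13 (E = 8 - 1/2*(-10) = 8 + 5 = 13)
92365/(W(-9) + E*(-155)) = 92365/(2*(-9) + 13*(-155)) = 92365/(-18 - 2015) = 92365/(-2033) = 92365*(-1/2033) = -92365/2033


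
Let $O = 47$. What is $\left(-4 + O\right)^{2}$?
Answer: $1849$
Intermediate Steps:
$\left(-4 + O\right)^{2} = \left(-4 + 47\right)^{2} = 43^{2} = 1849$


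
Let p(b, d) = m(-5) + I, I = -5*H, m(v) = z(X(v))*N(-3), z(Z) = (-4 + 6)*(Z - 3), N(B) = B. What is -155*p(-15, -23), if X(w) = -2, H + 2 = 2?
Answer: -4650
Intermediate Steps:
H = 0 (H = -2 + 2 = 0)
z(Z) = -6 + 2*Z (z(Z) = 2*(-3 + Z) = -6 + 2*Z)
m(v) = 30 (m(v) = (-6 + 2*(-2))*(-3) = (-6 - 4)*(-3) = -10*(-3) = 30)
I = 0 (I = -5*0 = 0)
p(b, d) = 30 (p(b, d) = 30 + 0 = 30)
-155*p(-15, -23) = -155*30 = -4650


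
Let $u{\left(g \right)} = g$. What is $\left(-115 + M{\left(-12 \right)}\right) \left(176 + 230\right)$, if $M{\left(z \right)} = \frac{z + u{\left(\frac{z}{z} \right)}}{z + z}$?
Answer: $- \frac{558047}{12} \approx -46504.0$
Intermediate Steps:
$M{\left(z \right)} = \frac{1 + z}{2 z}$ ($M{\left(z \right)} = \frac{z + \frac{z}{z}}{z + z} = \frac{z + 1}{2 z} = \left(1 + z\right) \frac{1}{2 z} = \frac{1 + z}{2 z}$)
$\left(-115 + M{\left(-12 \right)}\right) \left(176 + 230\right) = \left(-115 + \frac{1 - 12}{2 \left(-12\right)}\right) \left(176 + 230\right) = \left(-115 + \frac{1}{2} \left(- \frac{1}{12}\right) \left(-11\right)\right) 406 = \left(-115 + \frac{11}{24}\right) 406 = \left(- \frac{2749}{24}\right) 406 = - \frac{558047}{12}$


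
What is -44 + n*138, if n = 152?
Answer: 20932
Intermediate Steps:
-44 + n*138 = -44 + 152*138 = -44 + 20976 = 20932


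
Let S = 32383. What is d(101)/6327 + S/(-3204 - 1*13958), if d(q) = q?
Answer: -203153879/108583974 ≈ -1.8709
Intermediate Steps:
d(101)/6327 + S/(-3204 - 1*13958) = 101/6327 + 32383/(-3204 - 1*13958) = 101*(1/6327) + 32383/(-3204 - 13958) = 101/6327 + 32383/(-17162) = 101/6327 + 32383*(-1/17162) = 101/6327 - 32383/17162 = -203153879/108583974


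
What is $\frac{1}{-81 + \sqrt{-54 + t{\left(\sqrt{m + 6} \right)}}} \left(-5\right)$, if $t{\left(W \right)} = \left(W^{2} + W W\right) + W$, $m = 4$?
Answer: $\frac{5 i}{\sqrt{34 - \sqrt{10}} + 81 i} \approx 0.06144 + 0.0042122 i$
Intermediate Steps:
$t{\left(W \right)} = W + 2 W^{2}$ ($t{\left(W \right)} = \left(W^{2} + W^{2}\right) + W = 2 W^{2} + W = W + 2 W^{2}$)
$\frac{1}{-81 + \sqrt{-54 + t{\left(\sqrt{m + 6} \right)}}} \left(-5\right) = \frac{1}{-81 + \sqrt{-54 + \sqrt{4 + 6} \left(1 + 2 \sqrt{4 + 6}\right)}} \left(-5\right) = \frac{1}{-81 + \sqrt{-54 + \sqrt{10} \left(1 + 2 \sqrt{10}\right)}} \left(-5\right) = - \frac{5}{-81 + \sqrt{-54 + \sqrt{10} \left(1 + 2 \sqrt{10}\right)}}$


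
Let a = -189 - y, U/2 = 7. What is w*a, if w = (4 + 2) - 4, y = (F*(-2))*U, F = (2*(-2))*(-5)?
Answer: 742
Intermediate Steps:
U = 14 (U = 2*7 = 14)
F = 20 (F = -4*(-5) = 20)
y = -560 (y = (20*(-2))*14 = -40*14 = -560)
a = 371 (a = -189 - 1*(-560) = -189 + 560 = 371)
w = 2 (w = 6 - 4 = 2)
w*a = 2*371 = 742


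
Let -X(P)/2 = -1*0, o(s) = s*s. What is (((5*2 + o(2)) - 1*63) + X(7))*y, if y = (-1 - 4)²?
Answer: -1225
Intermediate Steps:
o(s) = s²
X(P) = 0 (X(P) = -(-2)*0 = -2*0 = 0)
y = 25 (y = (-5)² = 25)
(((5*2 + o(2)) - 1*63) + X(7))*y = (((5*2 + 2²) - 1*63) + 0)*25 = (((10 + 4) - 63) + 0)*25 = ((14 - 63) + 0)*25 = (-49 + 0)*25 = -49*25 = -1225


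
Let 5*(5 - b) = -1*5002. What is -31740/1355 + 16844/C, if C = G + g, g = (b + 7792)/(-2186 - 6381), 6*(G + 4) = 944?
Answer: 462345919248/5304049669 ≈ 87.168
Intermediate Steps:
G = 460/3 (G = -4 + (⅙)*944 = -4 + 472/3 = 460/3 ≈ 153.33)
b = 5027/5 (b = 5 - (-1)*5002/5 = 5 - ⅕*(-5002) = 5 + 5002/5 = 5027/5 ≈ 1005.4)
g = -43987/42835 (g = (5027/5 + 7792)/(-2186 - 6381) = (43987/5)/(-8567) = (43987/5)*(-1/8567) = -43987/42835 ≈ -1.0269)
C = 19572139/128505 (C = 460/3 - 43987/42835 = 19572139/128505 ≈ 152.31)
-31740/1355 + 16844/C = -31740/1355 + 16844/(19572139/128505) = -31740*1/1355 + 16844*(128505/19572139) = -6348/271 + 2164538220/19572139 = 462345919248/5304049669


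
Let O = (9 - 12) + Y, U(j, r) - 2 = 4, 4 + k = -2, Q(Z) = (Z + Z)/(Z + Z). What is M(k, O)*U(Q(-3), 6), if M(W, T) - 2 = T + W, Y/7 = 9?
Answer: 336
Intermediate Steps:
Y = 63 (Y = 7*9 = 63)
Q(Z) = 1 (Q(Z) = (2*Z)/((2*Z)) = (2*Z)*(1/(2*Z)) = 1)
k = -6 (k = -4 - 2 = -6)
U(j, r) = 6 (U(j, r) = 2 + 4 = 6)
O = 60 (O = (9 - 12) + 63 = -3 + 63 = 60)
M(W, T) = 2 + T + W (M(W, T) = 2 + (T + W) = 2 + T + W)
M(k, O)*U(Q(-3), 6) = (2 + 60 - 6)*6 = 56*6 = 336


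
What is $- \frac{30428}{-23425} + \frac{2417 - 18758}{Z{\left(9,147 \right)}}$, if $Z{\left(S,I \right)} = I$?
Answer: $- \frac{126105003}{1147825} \approx -109.86$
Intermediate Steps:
$- \frac{30428}{-23425} + \frac{2417 - 18758}{Z{\left(9,147 \right)}} = - \frac{30428}{-23425} + \frac{2417 - 18758}{147} = \left(-30428\right) \left(- \frac{1}{23425}\right) + \left(2417 - 18758\right) \frac{1}{147} = \frac{30428}{23425} - \frac{5447}{49} = - \frac{126105003}{1147825}$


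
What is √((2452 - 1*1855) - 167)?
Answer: √430 ≈ 20.736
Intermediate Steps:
√((2452 - 1*1855) - 167) = √((2452 - 1855) - 167) = √(597 - 167) = √430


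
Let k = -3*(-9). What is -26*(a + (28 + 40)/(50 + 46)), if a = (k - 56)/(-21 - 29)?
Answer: -10049/300 ≈ -33.497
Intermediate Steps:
k = 27
a = 29/50 (a = (27 - 56)/(-21 - 29) = -29/(-50) = -29*(-1/50) = 29/50 ≈ 0.58000)
-26*(a + (28 + 40)/(50 + 46)) = -26*(29/50 + (28 + 40)/(50 + 46)) = -26*(29/50 + 68/96) = -26*(29/50 + 68*(1/96)) = -26*(29/50 + 17/24) = -26*773/600 = -10049/300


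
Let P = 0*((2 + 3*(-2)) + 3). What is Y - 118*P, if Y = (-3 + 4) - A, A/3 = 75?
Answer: -224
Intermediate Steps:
A = 225 (A = 3*75 = 225)
Y = -224 (Y = (-3 + 4) - 1*225 = 1 - 225 = -224)
P = 0 (P = 0*((2 - 6) + 3) = 0*(-4 + 3) = 0*(-1) = 0)
Y - 118*P = -224 - 118*0 = -224 + 0 = -224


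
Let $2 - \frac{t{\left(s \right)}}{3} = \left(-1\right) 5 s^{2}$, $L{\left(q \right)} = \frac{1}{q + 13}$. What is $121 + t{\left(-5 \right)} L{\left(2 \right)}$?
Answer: $\frac{732}{5} \approx 146.4$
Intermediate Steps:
$L{\left(q \right)} = \frac{1}{13 + q}$
$t{\left(s \right)} = 6 + 15 s^{2}$ ($t{\left(s \right)} = 6 - 3 \left(-1\right) 5 s^{2} = 6 - 3 \left(- 5 s^{2}\right) = 6 + 15 s^{2}$)
$121 + t{\left(-5 \right)} L{\left(2 \right)} = 121 + \frac{6 + 15 \left(-5\right)^{2}}{13 + 2} = 121 + \frac{6 + 15 \cdot 25}{15} = 121 + \left(6 + 375\right) \frac{1}{15} = 121 + 381 \cdot \frac{1}{15} = 121 + \frac{127}{5} = \frac{732}{5}$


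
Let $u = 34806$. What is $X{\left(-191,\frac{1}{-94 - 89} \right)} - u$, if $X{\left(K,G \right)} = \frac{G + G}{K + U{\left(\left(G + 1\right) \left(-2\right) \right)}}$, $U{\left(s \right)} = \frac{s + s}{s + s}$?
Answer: $- \frac{605102309}{17385} \approx -34806.0$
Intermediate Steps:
$U{\left(s \right)} = 1$ ($U{\left(s \right)} = \frac{2 s}{2 s} = 2 s \frac{1}{2 s} = 1$)
$X{\left(K,G \right)} = \frac{2 G}{1 + K}$ ($X{\left(K,G \right)} = \frac{G + G}{K + 1} = \frac{2 G}{1 + K}$)
$X{\left(-191,\frac{1}{-94 - 89} \right)} - u = \frac{2}{\left(-94 - 89\right) \left(1 - 191\right)} - 34806 = \frac{2}{\left(-183\right) \left(-190\right)} - 34806 = 2 \left(- \frac{1}{183}\right) \left(- \frac{1}{190}\right) - 34806 = \frac{1}{17385} - 34806 = - \frac{605102309}{17385}$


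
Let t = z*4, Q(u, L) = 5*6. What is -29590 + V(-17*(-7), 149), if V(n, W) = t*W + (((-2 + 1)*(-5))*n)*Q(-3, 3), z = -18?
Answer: -22468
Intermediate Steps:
Q(u, L) = 30
t = -72 (t = -18*4 = -72)
V(n, W) = -72*W + 150*n (V(n, W) = -72*W + (((-2 + 1)*(-5))*n)*30 = -72*W + ((-1*(-5))*n)*30 = -72*W + (5*n)*30 = -72*W + 150*n)
-29590 + V(-17*(-7), 149) = -29590 + (-72*149 + 150*(-17*(-7))) = -29590 + (-10728 + 150*119) = -29590 + (-10728 + 17850) = -29590 + 7122 = -22468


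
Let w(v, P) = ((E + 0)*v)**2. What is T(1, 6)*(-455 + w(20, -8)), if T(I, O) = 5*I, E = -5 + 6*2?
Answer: 95725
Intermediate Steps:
E = 7 (E = -5 + 12 = 7)
w(v, P) = 49*v**2 (w(v, P) = ((7 + 0)*v)**2 = (7*v)**2 = 49*v**2)
T(1, 6)*(-455 + w(20, -8)) = (5*1)*(-455 + 49*20**2) = 5*(-455 + 49*400) = 5*(-455 + 19600) = 5*19145 = 95725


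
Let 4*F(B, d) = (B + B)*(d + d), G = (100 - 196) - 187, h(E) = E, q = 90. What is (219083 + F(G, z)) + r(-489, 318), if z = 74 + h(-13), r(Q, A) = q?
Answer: 201910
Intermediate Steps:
r(Q, A) = 90
G = -283 (G = -96 - 187 = -283)
z = 61 (z = 74 - 13 = 61)
F(B, d) = B*d (F(B, d) = ((B + B)*(d + d))/4 = ((2*B)*(2*d))/4 = (4*B*d)/4 = B*d)
(219083 + F(G, z)) + r(-489, 318) = (219083 - 283*61) + 90 = (219083 - 17263) + 90 = 201820 + 90 = 201910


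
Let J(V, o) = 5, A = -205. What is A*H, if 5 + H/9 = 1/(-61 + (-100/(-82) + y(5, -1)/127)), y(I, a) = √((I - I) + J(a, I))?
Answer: 896831679119355/96893362324 + 393883515*√5/96893362324 ≈ 9255.9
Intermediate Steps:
y(I, a) = √5 (y(I, a) = √((I - I) + 5) = √(0 + 5) = √5)
H = -45 + 9/(-2451/41 + √5/127) (H = -45 + 9/(-61 + (-100/(-82) + √5/127)) = -45 + 9/(-61 + (-100*(-1/82) + √5*(1/127))) = -45 + 9/(-61 + (50/41 + √5/127)) = -45 + 9/(-2451/41 + √5/127) ≈ -45.151)
A*H = -205*(-4374788678631/96893362324 - 1921383*√5/96893362324) = 896831679119355/96893362324 + 393883515*√5/96893362324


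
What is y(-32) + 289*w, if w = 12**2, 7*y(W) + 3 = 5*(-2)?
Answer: 291299/7 ≈ 41614.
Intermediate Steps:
y(W) = -13/7 (y(W) = -3/7 + (5*(-2))/7 = -3/7 + (1/7)*(-10) = -3/7 - 10/7 = -13/7)
w = 144
y(-32) + 289*w = -13/7 + 289*144 = -13/7 + 41616 = 291299/7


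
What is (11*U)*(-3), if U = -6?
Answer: 198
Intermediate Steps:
(11*U)*(-3) = (11*(-6))*(-3) = -66*(-3) = 198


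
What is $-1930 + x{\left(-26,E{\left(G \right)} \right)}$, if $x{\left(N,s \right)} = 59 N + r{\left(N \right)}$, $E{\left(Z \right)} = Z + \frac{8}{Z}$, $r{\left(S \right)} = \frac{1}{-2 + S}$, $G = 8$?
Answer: $- \frac{96993}{28} \approx -3464.0$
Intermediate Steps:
$x{\left(N,s \right)} = \frac{1}{-2 + N} + 59 N$ ($x{\left(N,s \right)} = 59 N + \frac{1}{-2 + N} = \frac{1}{-2 + N} + 59 N$)
$-1930 + x{\left(-26,E{\left(G \right)} \right)} = -1930 + \frac{1 + 59 \left(-26\right) \left(-2 - 26\right)}{-2 - 26} = -1930 + \frac{1 + 59 \left(-26\right) \left(-28\right)}{-28} = -1930 - \frac{1 + 42952}{28} = -1930 - \frac{42953}{28} = - \frac{96993}{28}$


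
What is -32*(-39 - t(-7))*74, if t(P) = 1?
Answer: 94720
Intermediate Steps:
-32*(-39 - t(-7))*74 = -32*(-39 - 1*1)*74 = -32*(-39 - 1)*74 = -32*(-40)*74 = 1280*74 = 94720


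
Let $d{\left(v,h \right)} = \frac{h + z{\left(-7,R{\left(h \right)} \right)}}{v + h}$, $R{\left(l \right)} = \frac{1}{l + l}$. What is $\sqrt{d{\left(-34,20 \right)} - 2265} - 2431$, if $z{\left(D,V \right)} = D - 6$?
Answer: $-2431 + \frac{i \sqrt{9062}}{2} \approx -2431.0 + 47.597 i$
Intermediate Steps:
$R{\left(l \right)} = \frac{1}{2 l}$
$z{\left(D,V \right)} = -6 + D$
$d{\left(v,h \right)} = \frac{-13 + h}{h + v}$ ($d{\left(v,h \right)} = \frac{h - 13}{v + h} = \frac{h - 13}{h + v} = \frac{-13 + h}{h + v}$)
$\sqrt{d{\left(-34,20 \right)} - 2265} - 2431 = \sqrt{\frac{-13 + 20}{20 - 34} - 2265} - 2431 = \sqrt{\frac{1}{-14} \cdot 7 - 2265} - 2431 = \sqrt{\left(- \frac{1}{14}\right) 7 - 2265} - 2431 = \sqrt{- \frac{1}{2} - 2265} - 2431 = \sqrt{- \frac{4531}{2}} - 2431 = \frac{i \sqrt{9062}}{2} - 2431 = -2431 + \frac{i \sqrt{9062}}{2}$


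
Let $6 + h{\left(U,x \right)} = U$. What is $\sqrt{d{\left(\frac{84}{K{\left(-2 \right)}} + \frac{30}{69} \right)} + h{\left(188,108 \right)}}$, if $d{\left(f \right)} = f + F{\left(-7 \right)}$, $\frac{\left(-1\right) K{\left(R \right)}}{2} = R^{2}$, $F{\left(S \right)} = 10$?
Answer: $\frac{\sqrt{384974}}{46} \approx 13.488$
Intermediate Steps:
$h{\left(U,x \right)} = -6 + U$
$K{\left(R \right)} = - 2 R^{2}$
$d{\left(f \right)} = 10 + f$ ($d{\left(f \right)} = f + 10 = 10 + f$)
$\sqrt{d{\left(\frac{84}{K{\left(-2 \right)}} + \frac{30}{69} \right)} + h{\left(188,108 \right)}} = \sqrt{\left(10 + \left(\frac{84}{\left(-2\right) \left(-2\right)^{2}} + \frac{30}{69}\right)\right) + \left(-6 + 188\right)} = \sqrt{\left(10 + \left(\frac{84}{\left(-2\right) 4} + 30 \cdot \frac{1}{69}\right)\right) + 182} = \sqrt{\left(10 + \left(\frac{84}{-8} + \frac{10}{23}\right)\right) + 182} = \sqrt{\left(10 + \left(84 \left(- \frac{1}{8}\right) + \frac{10}{23}\right)\right) + 182} = \sqrt{\left(10 + \left(- \frac{21}{2} + \frac{10}{23}\right)\right) + 182} = \sqrt{\left(10 - \frac{463}{46}\right) + 182} = \sqrt{- \frac{3}{46} + 182} = \sqrt{\frac{8369}{46}} = \frac{\sqrt{384974}}{46}$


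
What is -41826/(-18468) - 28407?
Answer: -87429775/3078 ≈ -28405.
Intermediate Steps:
-41826/(-18468) - 28407 = -41826*(-1/18468) - 28407 = 6971/3078 - 28407 = -87429775/3078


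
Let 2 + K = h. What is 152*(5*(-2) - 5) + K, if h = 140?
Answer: -2142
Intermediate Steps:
K = 138 (K = -2 + 140 = 138)
152*(5*(-2) - 5) + K = 152*(5*(-2) - 5) + 138 = 152*(-10 - 5) + 138 = 152*(-15) + 138 = -2280 + 138 = -2142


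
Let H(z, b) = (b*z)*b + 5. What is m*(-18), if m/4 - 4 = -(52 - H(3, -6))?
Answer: -4680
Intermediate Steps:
H(z, b) = 5 + z*b² (H(z, b) = z*b² + 5 = 5 + z*b²)
m = 260 (m = 16 + 4*(-(52 - (5 + 3*(-6)²))) = 16 + 4*(-(52 - (5 + 3*36))) = 16 + 4*(-(52 - (5 + 108))) = 16 + 4*(-(52 - 1*113)) = 16 + 4*(-(52 - 113)) = 16 + 4*(-1*(-61)) = 16 + 4*61 = 16 + 244 = 260)
m*(-18) = 260*(-18) = -4680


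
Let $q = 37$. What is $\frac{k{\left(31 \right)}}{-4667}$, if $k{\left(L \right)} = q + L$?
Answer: $- \frac{68}{4667} \approx -0.01457$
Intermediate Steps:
$k{\left(L \right)} = 37 + L$
$\frac{k{\left(31 \right)}}{-4667} = \frac{37 + 31}{-4667} = 68 \left(- \frac{1}{4667}\right) = - \frac{68}{4667}$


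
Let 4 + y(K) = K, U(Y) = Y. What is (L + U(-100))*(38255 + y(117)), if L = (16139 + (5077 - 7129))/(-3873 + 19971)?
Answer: -30612158192/8049 ≈ -3.8032e+6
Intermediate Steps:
y(K) = -4 + K
L = 14087/16098 (L = (16139 - 2052)/16098 = 14087*(1/16098) = 14087/16098 ≈ 0.87508)
(L + U(-100))*(38255 + y(117)) = (14087/16098 - 100)*(38255 + (-4 + 117)) = -1595713*(38255 + 113)/16098 = -1595713/16098*38368 = -30612158192/8049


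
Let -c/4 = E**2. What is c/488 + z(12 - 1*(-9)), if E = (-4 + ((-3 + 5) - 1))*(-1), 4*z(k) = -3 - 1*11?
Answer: -218/61 ≈ -3.5738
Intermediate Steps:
z(k) = -7/2 (z(k) = (-3 - 1*11)/4 = (-3 - 11)/4 = (1/4)*(-14) = -7/2)
E = 3 (E = (-4 + (2 - 1))*(-1) = (-4 + 1)*(-1) = -3*(-1) = 3)
c = -36 (c = -4*3**2 = -4*9 = -36)
c/488 + z(12 - 1*(-9)) = -36/488 - 7/2 = (1/488)*(-36) - 7/2 = -9/122 - 7/2 = -218/61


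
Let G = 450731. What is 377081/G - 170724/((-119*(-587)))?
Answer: -50610360151/31484912543 ≈ -1.6074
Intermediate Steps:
377081/G - 170724/((-119*(-587))) = 377081/450731 - 170724/((-119*(-587))) = 377081*(1/450731) - 170724/69853 = 377081/450731 - 170724*1/69853 = 377081/450731 - 170724/69853 = -50610360151/31484912543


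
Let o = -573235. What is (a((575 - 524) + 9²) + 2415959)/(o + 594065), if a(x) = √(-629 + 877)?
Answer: 2415959/20830 + √62/10415 ≈ 115.99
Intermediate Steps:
a(x) = 2*√62 (a(x) = √248 = 2*√62)
(a((575 - 524) + 9²) + 2415959)/(o + 594065) = (2*√62 + 2415959)/(-573235 + 594065) = (2415959 + 2*√62)/20830 = (2415959 + 2*√62)*(1/20830) = 2415959/20830 + √62/10415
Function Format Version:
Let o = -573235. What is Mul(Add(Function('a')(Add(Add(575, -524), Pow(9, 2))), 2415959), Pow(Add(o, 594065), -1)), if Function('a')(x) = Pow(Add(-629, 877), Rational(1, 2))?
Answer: Add(Rational(2415959, 20830), Mul(Rational(1, 10415), Pow(62, Rational(1, 2)))) ≈ 115.99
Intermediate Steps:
Function('a')(x) = Mul(2, Pow(62, Rational(1, 2))) (Function('a')(x) = Pow(248, Rational(1, 2)) = Mul(2, Pow(62, Rational(1, 2))))
Mul(Add(Function('a')(Add(Add(575, -524), Pow(9, 2))), 2415959), Pow(Add(o, 594065), -1)) = Mul(Add(Mul(2, Pow(62, Rational(1, 2))), 2415959), Pow(Add(-573235, 594065), -1)) = Mul(Add(2415959, Mul(2, Pow(62, Rational(1, 2)))), Pow(20830, -1)) = Mul(Add(2415959, Mul(2, Pow(62, Rational(1, 2)))), Rational(1, 20830)) = Add(Rational(2415959, 20830), Mul(Rational(1, 10415), Pow(62, Rational(1, 2))))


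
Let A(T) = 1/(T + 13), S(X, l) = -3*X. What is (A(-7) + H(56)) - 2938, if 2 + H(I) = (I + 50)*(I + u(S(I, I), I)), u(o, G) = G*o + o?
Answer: -6072359/6 ≈ -1.0121e+6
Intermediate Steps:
u(o, G) = o + G*o
A(T) = 1/(13 + T)
H(I) = -2 + (50 + I)*(I - 3*I*(1 + I)) (H(I) = -2 + (I + 50)*(I + (-3*I)*(1 + I)) = -2 + (50 + I)*(I - 3*I*(1 + I)))
(A(-7) + H(56)) - 2938 = (1/(13 - 7) + (-2 - 152*56² - 100*56 - 3*56³)) - 2938 = (1/6 + (-2 - 152*3136 - 5600 - 3*175616)) - 2938 = (⅙ + (-2 - 476672 - 5600 - 526848)) - 2938 = (⅙ - 1009122) - 2938 = -6054731/6 - 2938 = -6072359/6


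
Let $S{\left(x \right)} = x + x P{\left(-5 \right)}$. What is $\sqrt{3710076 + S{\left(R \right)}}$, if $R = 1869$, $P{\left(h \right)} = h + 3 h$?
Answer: $9 \sqrt{45365} \approx 1916.9$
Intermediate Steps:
$P{\left(h \right)} = 4 h$
$S{\left(x \right)} = - 19 x$ ($S{\left(x \right)} = x + x 4 \left(-5\right) = x + x \left(-20\right) = x - 20 x = - 19 x$)
$\sqrt{3710076 + S{\left(R \right)}} = \sqrt{3710076 - 35511} = \sqrt{3674565} = 9 \sqrt{45365}$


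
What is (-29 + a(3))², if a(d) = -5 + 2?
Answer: 1024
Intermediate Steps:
a(d) = -3
(-29 + a(3))² = (-29 - 3)² = (-32)² = 1024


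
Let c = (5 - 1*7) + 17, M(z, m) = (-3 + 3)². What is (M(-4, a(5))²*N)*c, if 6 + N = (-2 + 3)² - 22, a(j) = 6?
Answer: 0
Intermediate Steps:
M(z, m) = 0 (M(z, m) = 0² = 0)
N = -27 (N = -6 + ((-2 + 3)² - 22) = -6 + (1² - 22) = -6 + (1 - 22) = -6 - 21 = -27)
c = 15 (c = (5 - 7) + 17 = -2 + 17 = 15)
(M(-4, a(5))²*N)*c = (0²*(-27))*15 = (0*(-27))*15 = 0*15 = 0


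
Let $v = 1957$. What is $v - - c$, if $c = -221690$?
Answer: $-219733$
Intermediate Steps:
$v - - c = 1957 - \left(-1\right) \left(-221690\right) = 1957 - 221690 = -219733$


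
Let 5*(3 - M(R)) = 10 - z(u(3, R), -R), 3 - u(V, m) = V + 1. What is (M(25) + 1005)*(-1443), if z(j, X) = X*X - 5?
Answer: -1630590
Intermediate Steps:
u(V, m) = 2 - V (u(V, m) = 3 - (V + 1) = 3 - (1 + V) = 3 + (-1 - V) = 2 - V)
z(j, X) = -5 + X² (z(j, X) = X² - 5 = -5 + X²)
M(R) = R²/5 (M(R) = 3 - (10 - (-5 + (-R)²))/5 = 3 - (10 - (-5 + R²))/5 = 3 - (10 + (5 - R²))/5 = 3 - (15 - R²)/5 = 3 + (-3 + R²/5) = R²/5)
(M(25) + 1005)*(-1443) = ((⅕)*25² + 1005)*(-1443) = ((⅕)*625 + 1005)*(-1443) = (125 + 1005)*(-1443) = 1130*(-1443) = -1630590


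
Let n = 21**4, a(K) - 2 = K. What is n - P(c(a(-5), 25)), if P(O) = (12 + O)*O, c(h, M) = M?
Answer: 193556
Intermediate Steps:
a(K) = 2 + K
n = 194481
P(O) = O*(12 + O)
n - P(c(a(-5), 25)) = 194481 - 25*(12 + 25) = 194481 - 25*37 = 194481 - 1*925 = 194481 - 925 = 193556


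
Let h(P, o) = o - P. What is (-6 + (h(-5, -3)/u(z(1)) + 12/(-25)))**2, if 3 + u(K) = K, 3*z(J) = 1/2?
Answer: 9326916/180625 ≈ 51.637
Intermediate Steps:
z(J) = 1/6 (z(J) = (1/3)/2 = (1/3)*(1/2) = 1/6)
u(K) = -3 + K
(-6 + (h(-5, -3)/u(z(1)) + 12/(-25)))**2 = (-6 + ((-3 - 1*(-5))/(-3 + 1/6) + 12/(-25)))**2 = (-6 + ((-3 + 5)/(-17/6) + 12*(-1/25)))**2 = (-6 + (2*(-6/17) - 12/25))**2 = (-6 + (-12/17 - 12/25))**2 = (-6 - 504/425)**2 = (-3054/425)**2 = 9326916/180625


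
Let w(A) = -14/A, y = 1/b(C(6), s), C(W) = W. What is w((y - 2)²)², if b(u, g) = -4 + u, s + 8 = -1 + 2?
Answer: 3136/81 ≈ 38.716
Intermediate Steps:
s = -7 (s = -8 + (-1 + 2) = -8 + 1 = -7)
y = ½ (y = 1/(-4 + 6) = 1/2 = ½ ≈ 0.50000)
w((y - 2)²)² = (-14/(½ - 2)²)² = (-14/((-3/2)²))² = (-14/9/4)² = (-14*4/9)² = (-56/9)² = 3136/81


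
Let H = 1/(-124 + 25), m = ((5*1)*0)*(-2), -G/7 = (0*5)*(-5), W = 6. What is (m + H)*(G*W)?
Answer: 0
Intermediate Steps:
G = 0 (G = -7*0*5*(-5) = -0*(-5) = -7*0 = 0)
m = 0 (m = (5*0)*(-2) = 0*(-2) = 0)
H = -1/99 (H = 1/(-99) = -1/99 ≈ -0.010101)
(m + H)*(G*W) = (0 - 1/99)*(0*6) = -1/99*0 = 0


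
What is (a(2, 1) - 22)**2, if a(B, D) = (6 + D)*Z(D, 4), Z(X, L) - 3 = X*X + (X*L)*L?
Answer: 13924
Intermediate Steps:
Z(X, L) = 3 + X**2 + X*L**2 (Z(X, L) = 3 + (X*X + (X*L)*L) = 3 + (X**2 + (L*X)*L) = 3 + (X**2 + X*L**2) = 3 + X**2 + X*L**2)
a(B, D) = (6 + D)*(3 + D**2 + 16*D) (a(B, D) = (6 + D)*(3 + D**2 + D*4**2) = (6 + D)*(3 + D**2 + D*16) = (6 + D)*(3 + D**2 + 16*D))
(a(2, 1) - 22)**2 = ((6 + 1)*(3 + 1**2 + 16*1) - 22)**2 = (7*(3 + 1 + 16) - 22)**2 = (7*20 - 22)**2 = (140 - 22)**2 = 118**2 = 13924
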